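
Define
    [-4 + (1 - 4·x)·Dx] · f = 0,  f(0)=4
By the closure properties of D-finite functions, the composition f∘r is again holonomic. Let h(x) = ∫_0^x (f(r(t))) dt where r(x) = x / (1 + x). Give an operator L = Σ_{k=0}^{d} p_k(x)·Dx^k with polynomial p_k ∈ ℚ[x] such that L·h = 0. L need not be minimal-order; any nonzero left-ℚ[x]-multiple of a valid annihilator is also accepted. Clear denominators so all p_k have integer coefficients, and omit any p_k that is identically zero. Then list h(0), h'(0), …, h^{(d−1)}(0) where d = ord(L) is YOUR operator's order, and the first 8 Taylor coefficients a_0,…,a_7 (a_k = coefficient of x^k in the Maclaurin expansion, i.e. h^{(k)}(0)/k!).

f: a_k = 4, 16, 64, 256, 1024, 4096, 16384, 65536, …
Change of var in L_f (x↦r) gives L₀.
∫: right-multiply L₀ by Dx.
L = 4·Dx + (-1 + 2·x + 3·x^2)·Dx^2  (order 2).
h: a_k = 0, 4, 8, 16, 36, 432/5, 216, 3888/7, …
ICs: h(0) = 0, h′(0) = 4.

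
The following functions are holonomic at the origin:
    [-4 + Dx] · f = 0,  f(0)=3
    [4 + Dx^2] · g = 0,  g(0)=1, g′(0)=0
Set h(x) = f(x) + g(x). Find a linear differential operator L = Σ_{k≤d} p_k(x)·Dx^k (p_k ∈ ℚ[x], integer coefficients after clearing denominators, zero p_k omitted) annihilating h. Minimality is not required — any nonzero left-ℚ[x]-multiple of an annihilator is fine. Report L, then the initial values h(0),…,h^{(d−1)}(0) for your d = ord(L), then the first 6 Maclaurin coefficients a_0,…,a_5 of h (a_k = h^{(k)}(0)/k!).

L = -16 + 4·Dx - 4·Dx^2 + Dx^3  (order 3).
h: a_k = 4, 12, 22, 32, 98/3, 128/5, …
ICs: h(0) = 4, h′(0) = 12, h′′(0) = 44.

f: a_k = 3, 12, 24, 32, 32, 128/5, …
g: a_k = 1, 0, -2, 0, 2/3, 0, …
h₀=f+g: left-lcm gives L₀, ord ≤ 3.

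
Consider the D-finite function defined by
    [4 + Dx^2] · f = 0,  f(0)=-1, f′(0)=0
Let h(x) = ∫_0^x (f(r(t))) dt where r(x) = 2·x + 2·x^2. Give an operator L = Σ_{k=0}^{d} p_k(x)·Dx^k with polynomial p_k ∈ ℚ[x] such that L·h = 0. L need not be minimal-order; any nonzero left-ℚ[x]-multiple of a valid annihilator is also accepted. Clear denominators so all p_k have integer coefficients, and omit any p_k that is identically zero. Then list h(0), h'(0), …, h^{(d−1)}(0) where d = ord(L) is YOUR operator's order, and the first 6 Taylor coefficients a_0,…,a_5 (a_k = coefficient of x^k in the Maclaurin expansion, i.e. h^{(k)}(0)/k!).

L = (16 + 96·x + 192·x^2 + 128·x^3)·Dx - 2·Dx^2 + (1 + 2·x)·Dx^3  (order 3).
h: a_k = 0, -1, 0, 8/3, 4, -8/15, …
ICs: h(0) = 0, h′(0) = -1, h′′(0) = 0.

f: a_k = -1, 0, 2, 0, -2/3, 0, …
Substitute x→r, Dx→(1/r')Dx; clear ⇒ L₀.
h=∫₀ˣh₀: take L = L₀·Dx.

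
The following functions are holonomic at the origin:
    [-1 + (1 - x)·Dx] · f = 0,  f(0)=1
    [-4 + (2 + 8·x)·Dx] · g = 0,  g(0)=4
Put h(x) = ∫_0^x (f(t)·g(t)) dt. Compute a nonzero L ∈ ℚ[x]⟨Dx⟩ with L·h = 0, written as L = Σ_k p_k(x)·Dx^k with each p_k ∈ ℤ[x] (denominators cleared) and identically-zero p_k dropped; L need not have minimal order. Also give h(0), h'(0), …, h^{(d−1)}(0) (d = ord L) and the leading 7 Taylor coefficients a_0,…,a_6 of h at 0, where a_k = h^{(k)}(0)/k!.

f: a_k = 1, 1, 1, 1, 1, 1, 1, …
g: a_k = 4, 8, -8, 16, -40, 112, -336, …
h₀=f·g: eliminate ⇒ L₀, order ≤ 1·1.
Integrate: L := L₀·Dx.
L = (3 + 2·x)·Dx + (-1 - 3·x + 4·x^2)·Dx^2  (order 2).
h: a_k = 0, 4, 6, 4/3, 5, -4, 46/3, …
ICs: h(0) = 0, h′(0) = 4.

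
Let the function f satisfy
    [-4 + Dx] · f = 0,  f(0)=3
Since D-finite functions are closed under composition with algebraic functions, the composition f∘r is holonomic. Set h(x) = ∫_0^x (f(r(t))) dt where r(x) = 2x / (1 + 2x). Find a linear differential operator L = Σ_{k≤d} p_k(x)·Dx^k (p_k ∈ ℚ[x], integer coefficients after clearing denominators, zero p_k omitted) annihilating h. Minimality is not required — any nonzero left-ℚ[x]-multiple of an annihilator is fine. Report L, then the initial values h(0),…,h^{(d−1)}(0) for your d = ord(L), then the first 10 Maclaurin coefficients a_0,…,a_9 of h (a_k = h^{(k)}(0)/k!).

f: a_k = 3, 12, 24, 32, 32, 128/5, 256/15, 1024/105, 512/105, 2048/945, …
L₀ from L_f via x↦r, Dx↦r'^{-1}Dx.
h=∫₀ˣh₀: take L = L₀·Dx.
L = -8·Dx + (1 + 4·x + 4·x^2)·Dx^2  (order 2).
h: a_k = 0, 3, 12, 16, -8, -64/5, 448/15, -2816/105, -1088/105, 80896/945, …
ICs: h(0) = 0, h′(0) = 3.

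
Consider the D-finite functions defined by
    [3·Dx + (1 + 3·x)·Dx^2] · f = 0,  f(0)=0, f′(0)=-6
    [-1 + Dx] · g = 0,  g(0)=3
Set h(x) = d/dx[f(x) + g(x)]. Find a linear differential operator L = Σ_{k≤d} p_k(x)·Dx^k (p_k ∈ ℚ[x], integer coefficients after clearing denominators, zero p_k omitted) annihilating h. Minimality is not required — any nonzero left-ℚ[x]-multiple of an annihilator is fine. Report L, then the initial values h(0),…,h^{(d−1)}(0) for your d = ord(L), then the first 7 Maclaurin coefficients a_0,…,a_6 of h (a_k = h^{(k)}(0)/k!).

f: a_k = 0, -6, 9, -18, 81/2, -486/5, 243, …
g: a_k = 3, 3, 3/2, 1/2, 1/8, 1/40, 1/240, …
f+g: L₀ = lclm(L_f,L_g), ord ≤ 2+1.
Derive L from L₀ (diff closure).
L = (-21 - 9·x) + (17 - 6·x - 9·x^2)·Dx + (4 + 15·x + 9·x^2)·Dx^2  (order 2).
h: a_k = -3, 21, -105/2, 325/2, -3887/8, 58321/40, -1049759/240, …
ICs: h(0) = -3, h′(0) = 21.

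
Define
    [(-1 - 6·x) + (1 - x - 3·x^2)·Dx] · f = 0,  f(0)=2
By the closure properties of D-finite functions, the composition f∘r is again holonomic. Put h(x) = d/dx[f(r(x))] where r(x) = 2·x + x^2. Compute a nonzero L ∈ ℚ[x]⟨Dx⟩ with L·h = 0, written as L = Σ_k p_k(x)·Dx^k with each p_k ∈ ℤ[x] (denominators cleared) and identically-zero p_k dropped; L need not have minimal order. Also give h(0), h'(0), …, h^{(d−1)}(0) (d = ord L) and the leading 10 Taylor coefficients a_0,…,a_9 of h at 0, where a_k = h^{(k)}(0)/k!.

L = (17 + 114·x + 597·x^2 + 1260·x^3 + 1215·x^4 + 540·x^5 + 90·x^6) + (-1 - 11·x + 21·x^2 + 211·x^3 + 405·x^4 + 333·x^5 + 126·x^6 + 18·x^7)·Dx  (order 1).
h: a_k = 4, 68, 432, 3136, 19300, 118452, 696528, 4034608, 22956192, 129108880, …
ICs: h(0) = 4.

f: a_k = 2, 2, 8, 14, 38, 80, 194, 434, 1016, 2318, …
L₀ from L_f via x↦r, Dx↦r'^{-1}Dx.
h=h₀': d/dx-closure on L₀ ⇒ L.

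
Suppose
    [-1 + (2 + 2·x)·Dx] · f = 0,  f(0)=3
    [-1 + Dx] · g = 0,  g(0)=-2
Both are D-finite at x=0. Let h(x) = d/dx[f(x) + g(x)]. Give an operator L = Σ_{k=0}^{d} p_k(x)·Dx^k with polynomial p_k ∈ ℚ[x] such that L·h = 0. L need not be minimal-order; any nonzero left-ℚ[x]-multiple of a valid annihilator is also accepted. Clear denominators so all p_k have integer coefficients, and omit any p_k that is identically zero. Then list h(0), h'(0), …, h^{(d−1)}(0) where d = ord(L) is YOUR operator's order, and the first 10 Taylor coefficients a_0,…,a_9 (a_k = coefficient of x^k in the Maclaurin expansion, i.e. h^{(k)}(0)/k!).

f: a_k = 3, 3/2, -3/8, 3/16, -15/128, 21/256, -63/1024, 99/2048, -1287/32768, 2145/65536, …
g: a_k = -2, -2, -1, -1/3, -1/12, -1/60, -1/360, -1/2520, -1/20160, -1/181440, …
f+g: L₀ = lclm(L_f,L_g), ord ≤ 1+1.
h=h₀': d/dx-closure on L₀ ⇒ L.
L = (-5 - 2·x) + (-1 - 8·x - 4·x^2)·Dx + (6 + 10·x + 4·x^2)·Dx^2  (order 2).
h: a_k = -1/2, -11/4, -7/16, -77/96, 251/768, -2963/7680, 30929/92160, -405917/1290240, 6080051/20643840, -103380323/371589120, …
ICs: h(0) = -1/2, h′(0) = -11/4.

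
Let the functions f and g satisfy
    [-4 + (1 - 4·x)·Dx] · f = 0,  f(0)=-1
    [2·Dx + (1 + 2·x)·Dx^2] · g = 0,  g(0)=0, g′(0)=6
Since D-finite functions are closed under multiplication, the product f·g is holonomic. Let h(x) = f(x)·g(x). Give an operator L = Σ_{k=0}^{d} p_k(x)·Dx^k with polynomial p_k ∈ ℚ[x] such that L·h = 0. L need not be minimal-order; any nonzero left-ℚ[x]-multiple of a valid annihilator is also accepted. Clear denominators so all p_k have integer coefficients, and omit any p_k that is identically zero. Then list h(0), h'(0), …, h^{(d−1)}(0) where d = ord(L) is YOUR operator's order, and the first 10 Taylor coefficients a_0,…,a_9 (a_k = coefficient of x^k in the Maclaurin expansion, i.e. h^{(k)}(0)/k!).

f: a_k = -1, -4, -16, -64, -256, -1024, -4096, -16384, -65536, -262144, …
g: a_k = 0, 6, -6, 8, -12, 96/5, -32, 384/7, -96, 512/3, …
f·g: L₀ = L_f ⊗_s L_g, ord ≤ 1·2.
L = 8 + (6 + 24·x)·Dx + (-1 + 2·x + 8·x^2)·Dx^2  (order 2).
h: a_k = 0, -6, -18, -80, -308, -6256/5, -24864/5, -698112/35, -2789088/35, -33486976/105, …
ICs: h(0) = 0, h′(0) = -6.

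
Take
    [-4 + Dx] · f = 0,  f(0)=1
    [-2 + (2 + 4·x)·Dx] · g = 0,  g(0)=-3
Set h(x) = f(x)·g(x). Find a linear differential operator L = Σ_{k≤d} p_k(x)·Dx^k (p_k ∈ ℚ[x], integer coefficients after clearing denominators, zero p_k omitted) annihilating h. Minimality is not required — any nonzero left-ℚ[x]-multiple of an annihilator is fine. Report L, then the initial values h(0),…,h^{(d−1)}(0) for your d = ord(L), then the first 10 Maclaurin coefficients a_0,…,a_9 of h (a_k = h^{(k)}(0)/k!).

f: a_k = 1, 4, 8, 32/3, 32/3, 128/15, 256/45, 1024/315, 512/315, 2048/2835, …
g: a_k = -3, -3, 3/2, -3/2, 15/8, -21/8, 63/16, -99/16, 1287/128, -2145/128, …
Sym-product of L_f,L_g gives L₀ (≤ ord 1).
L = (-5 - 8·x) + (1 + 2·x)·Dx  (order 1).
h: a_k = -3, -15, -69/2, -103/2, -449/8, -1949/40, -1643/48, -36047/1680, -135617/13440, -815221/120960, …
ICs: h(0) = -3.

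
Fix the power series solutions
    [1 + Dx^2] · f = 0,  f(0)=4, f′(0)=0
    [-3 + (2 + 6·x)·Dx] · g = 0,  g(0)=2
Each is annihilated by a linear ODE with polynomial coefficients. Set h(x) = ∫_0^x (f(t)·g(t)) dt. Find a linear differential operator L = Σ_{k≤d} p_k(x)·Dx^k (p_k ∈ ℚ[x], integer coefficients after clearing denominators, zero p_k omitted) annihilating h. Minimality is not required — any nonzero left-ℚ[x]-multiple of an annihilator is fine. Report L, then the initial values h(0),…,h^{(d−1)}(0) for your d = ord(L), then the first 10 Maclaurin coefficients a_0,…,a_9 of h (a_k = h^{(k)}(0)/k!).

L = (31 + 24·x + 36·x^2)·Dx + (-12 - 36·x)·Dx^2 + (4 + 24·x + 36·x^2)·Dx^3  (order 3).
h: a_k = 0, 8, 6, -13/3, 15/8, -983/240, 1501/192, -618229/40320, 982601/30720, -810807791/11612160, …
ICs: h(0) = 0, h′(0) = 8, h′′(0) = 12.

f: a_k = 4, 0, -2, 0, 1/6, 0, -1/180, 0, 1/10080, 0, …
g: a_k = 2, 3, -9/4, 27/8, -405/64, 1701/128, -15309/512, 72171/1024, -2814669/16384, 14073345/32768, …
f·g: L₀ = L_f ⊗_s L_g, ord ≤ 2·1.
h=∫₀ˣh₀: take L = L₀·Dx.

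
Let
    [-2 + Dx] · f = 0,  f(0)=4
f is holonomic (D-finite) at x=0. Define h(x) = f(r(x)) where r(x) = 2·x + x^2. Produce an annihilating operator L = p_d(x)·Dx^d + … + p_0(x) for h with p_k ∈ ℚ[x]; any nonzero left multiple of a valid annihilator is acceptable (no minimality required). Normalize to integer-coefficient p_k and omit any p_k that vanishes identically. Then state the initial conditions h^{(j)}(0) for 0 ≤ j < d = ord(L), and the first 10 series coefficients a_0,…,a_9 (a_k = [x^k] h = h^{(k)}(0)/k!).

f: a_k = 4, 8, 8, 16/3, 8/3, 16/15, 16/45, 32/315, 8/315, 16/2835, …
Change of var in L_f (x↦r) gives L₀.
L = (-4 - 4·x) + Dx  (order 1).
h: a_k = 4, 16, 40, 224/3, 344/3, 2272/15, 7984/45, 11840/63, 57544/315, 466976/2835, …
ICs: h(0) = 4.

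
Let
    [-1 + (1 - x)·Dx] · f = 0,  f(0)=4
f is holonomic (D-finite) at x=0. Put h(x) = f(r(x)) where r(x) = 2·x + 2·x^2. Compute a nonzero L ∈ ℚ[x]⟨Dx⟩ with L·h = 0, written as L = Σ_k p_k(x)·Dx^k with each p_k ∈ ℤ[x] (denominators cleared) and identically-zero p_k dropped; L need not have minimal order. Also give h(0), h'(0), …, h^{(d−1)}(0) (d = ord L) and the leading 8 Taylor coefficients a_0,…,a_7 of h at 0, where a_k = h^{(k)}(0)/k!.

L = (2 + 4·x) + (-1 + 2·x + 2·x^2)·Dx  (order 1).
h: a_k = 4, 8, 24, 64, 176, 480, 1312, 3584, …
ICs: h(0) = 4.

f: a_k = 4, 4, 4, 4, 4, 4, 4, 4, …
h₀=f(r): pull back L_f along r ⇒ L₀.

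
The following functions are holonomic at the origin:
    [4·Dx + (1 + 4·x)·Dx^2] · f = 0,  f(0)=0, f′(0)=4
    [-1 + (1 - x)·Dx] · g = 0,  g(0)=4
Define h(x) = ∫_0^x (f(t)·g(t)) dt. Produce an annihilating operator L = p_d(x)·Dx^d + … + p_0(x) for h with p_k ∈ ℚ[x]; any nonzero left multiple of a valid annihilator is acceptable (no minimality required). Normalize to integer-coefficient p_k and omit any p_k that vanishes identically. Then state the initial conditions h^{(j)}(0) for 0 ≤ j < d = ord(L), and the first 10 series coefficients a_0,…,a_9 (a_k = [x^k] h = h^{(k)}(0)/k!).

L = 4·Dx + (-2 + 12·x)·Dx^2 + (-1 - 3·x + 4·x^2)·Dx^3  (order 3).
h: a_k = 0, 0, 8, -16/3, 52/3, -112/3, 4744/45, -4496/15, 95342/105, -2677904/945, …
ICs: h(0) = 0, h′(0) = 0, h′′(0) = 16.

f: a_k = 0, 4, -8, 64/3, -64, 1024/5, -2048/3, 16384/7, -8192, 262144/9, …
g: a_k = 4, 4, 4, 4, 4, 4, 4, 4, 4, 4, …
Product ⇒ symmetric product L₀, ord ≤ 2.
Integrate: L := L₀·Dx.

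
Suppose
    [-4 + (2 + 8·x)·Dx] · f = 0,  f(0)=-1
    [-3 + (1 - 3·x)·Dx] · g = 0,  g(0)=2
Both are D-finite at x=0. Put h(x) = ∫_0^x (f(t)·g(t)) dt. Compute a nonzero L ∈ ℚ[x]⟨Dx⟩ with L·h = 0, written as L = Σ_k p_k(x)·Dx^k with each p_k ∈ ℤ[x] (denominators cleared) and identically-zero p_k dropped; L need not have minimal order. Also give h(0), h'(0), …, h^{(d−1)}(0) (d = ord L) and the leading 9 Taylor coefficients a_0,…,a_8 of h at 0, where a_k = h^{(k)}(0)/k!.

f: a_k = -1, -2, 2, -4, 10, -28, 84, -264, 858, …
g: a_k = 2, 6, 18, 54, 162, 486, 1458, 4374, 13122, …
L₀ := L_f ⊗_s L_g (sym. prod.), ord ≤ 1.
h=∫₀ˣh₀: take L = L₀·Dx.
L = (5 + 6·x)·Dx + (-1 - x + 12·x^2)·Dx^2  (order 2).
h: a_k = 0, -2, -5, -26/3, -43/2, -238/5, -385/3, -306, -3477/4, …
ICs: h(0) = 0, h′(0) = -2.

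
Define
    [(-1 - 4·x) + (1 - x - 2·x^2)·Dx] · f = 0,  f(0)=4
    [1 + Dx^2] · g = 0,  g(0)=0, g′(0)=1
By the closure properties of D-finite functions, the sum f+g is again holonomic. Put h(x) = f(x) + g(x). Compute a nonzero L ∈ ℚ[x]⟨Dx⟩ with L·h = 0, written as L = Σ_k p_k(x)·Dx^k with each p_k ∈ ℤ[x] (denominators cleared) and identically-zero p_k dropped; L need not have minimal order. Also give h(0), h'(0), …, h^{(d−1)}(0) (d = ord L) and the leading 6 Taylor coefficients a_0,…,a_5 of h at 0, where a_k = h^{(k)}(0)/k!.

f: a_k = 4, 4, 12, 20, 44, 84, …
g: a_k = 0, 1, 0, -1/6, 0, 1/120, …
L₀ := lclm(L_f,L_g); ord L₀ ≤ 1+2.
L = (31 + 146·x + 133·x^2 + 184·x^3 + 20·x^4 + 16·x^5) + (-7 - 3·x + 3·x^2 + 37·x^3 + 42·x^4 + 12·x^5 + 8·x^6)·Dx + (31 + 146·x + 133·x^2 + 184·x^3 + 20·x^4 + 16·x^5)·Dx^2 + (-7 - 3·x + 3·x^2 + 37·x^3 + 42·x^4 + 12·x^5 + 8·x^6)·Dx^3  (order 3).
h: a_k = 4, 5, 12, 119/6, 44, 10081/120, …
ICs: h(0) = 4, h′(0) = 5, h′′(0) = 24.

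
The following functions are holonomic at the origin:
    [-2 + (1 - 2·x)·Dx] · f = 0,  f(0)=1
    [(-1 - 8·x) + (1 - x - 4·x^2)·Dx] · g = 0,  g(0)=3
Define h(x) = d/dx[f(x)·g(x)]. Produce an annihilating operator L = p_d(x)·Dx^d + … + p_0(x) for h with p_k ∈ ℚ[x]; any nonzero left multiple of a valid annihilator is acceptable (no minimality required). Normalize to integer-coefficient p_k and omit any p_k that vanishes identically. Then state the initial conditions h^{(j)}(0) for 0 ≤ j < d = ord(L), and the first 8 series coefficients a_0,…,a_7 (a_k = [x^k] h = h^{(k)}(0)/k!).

L = (22 - 12·x - 120·x^2 - 256·x^3 + 768·x^4) + (-3 + 5·x + 42·x^2 - 88·x^3 - 80·x^4 + 192·x^5)·Dx  (order 1).
h: a_k = 9, 66, 279, 1092, 3705, 12150, 37611, 113928, …
ICs: h(0) = 9.

f: a_k = 1, 2, 4, 8, 16, 32, 64, 128, …
g: a_k = 3, 3, 15, 27, 87, 195, 543, 1323, …
Sym-product of L_f,L_g gives L₀ (≤ ord 1).
h=h₀': d/dx-closure on L₀ ⇒ L.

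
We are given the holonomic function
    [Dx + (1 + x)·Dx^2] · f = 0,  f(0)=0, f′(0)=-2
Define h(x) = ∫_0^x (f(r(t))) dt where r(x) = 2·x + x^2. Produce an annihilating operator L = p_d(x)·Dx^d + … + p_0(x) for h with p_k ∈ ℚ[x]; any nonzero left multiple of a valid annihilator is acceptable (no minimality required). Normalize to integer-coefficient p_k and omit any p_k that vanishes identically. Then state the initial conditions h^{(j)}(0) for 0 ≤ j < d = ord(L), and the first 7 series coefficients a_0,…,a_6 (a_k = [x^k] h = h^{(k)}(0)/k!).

f: a_k = 0, -2, 1, -2/3, 1/2, -2/5, 1/3, …
Substitute x→r, Dx→(1/r')Dx; clear ⇒ L₀.
h=∫₀ˣh₀: take L = L₀·Dx.
L = Dx^2 + (1 + x)·Dx^3  (order 3).
h: a_k = 0, 0, -2, 2/3, -1/3, 1/5, -2/15, …
ICs: h(0) = 0, h′(0) = 0, h′′(0) = -4.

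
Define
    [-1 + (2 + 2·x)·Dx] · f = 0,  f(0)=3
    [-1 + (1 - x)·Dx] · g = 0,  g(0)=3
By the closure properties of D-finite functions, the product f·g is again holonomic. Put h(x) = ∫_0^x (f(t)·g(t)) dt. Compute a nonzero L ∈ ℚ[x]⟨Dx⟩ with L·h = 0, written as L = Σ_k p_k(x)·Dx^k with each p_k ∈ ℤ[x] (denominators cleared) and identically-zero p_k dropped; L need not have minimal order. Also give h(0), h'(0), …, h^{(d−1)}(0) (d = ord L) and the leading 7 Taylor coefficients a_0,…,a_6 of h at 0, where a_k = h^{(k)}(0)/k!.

f: a_k = 3, 3/2, -3/8, 3/16, -15/128, 21/256, -63/1024, …
g: a_k = 3, 3, 3, 3, 3, 3, 3, …
f·g: L₀ = L_f ⊗_s L_g, ord ≤ 1·1.
Integrate: L := L₀·Dx.
L = (3 + x)·Dx + (-2 + 2·x^2)·Dx^2  (order 2).
h: a_k = 0, 9, 27/4, 33/8, 207/64, 1611/640, 1095/512, …
ICs: h(0) = 0, h′(0) = 9.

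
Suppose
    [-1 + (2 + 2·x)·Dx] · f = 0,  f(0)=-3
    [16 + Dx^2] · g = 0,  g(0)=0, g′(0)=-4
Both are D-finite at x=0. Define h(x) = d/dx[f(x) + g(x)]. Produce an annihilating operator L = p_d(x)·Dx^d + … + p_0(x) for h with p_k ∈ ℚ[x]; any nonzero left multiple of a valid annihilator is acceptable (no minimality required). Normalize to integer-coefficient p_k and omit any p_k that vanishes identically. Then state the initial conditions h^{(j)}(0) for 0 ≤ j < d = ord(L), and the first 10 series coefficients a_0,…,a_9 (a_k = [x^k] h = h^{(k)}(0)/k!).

L = (-1264 - 2048·x - 1024·x^2) + (-2144 - 6240·x - 6144·x^2 - 2048·x^3)·Dx + (-79 - 128·x - 64·x^2)·Dx^2 + (-134 - 390·x - 384·x^2 - 128·x^3)·Dx^3  (order 3).
h: a_k = -11/2, 3/4, 503/16, 15/32, -33083/768, 189/512, 2065967/92160, 1287/4096, -140298803/20643840, 36465/131072, …
ICs: h(0) = -11/2, h′(0) = 3/4, h′′(0) = 503/8.

f: a_k = -3, -3/2, 3/8, -3/16, 15/128, -21/256, 63/1024, -99/2048, 1287/32768, -2145/65536, …
g: a_k = 0, -4, 0, 32/3, 0, -128/15, 0, 1024/315, 0, -2048/2835, …
h₀=f+g: left-lcm gives L₀, ord ≤ 3.
h₀' ⇒ L via d/dx closure of L₀.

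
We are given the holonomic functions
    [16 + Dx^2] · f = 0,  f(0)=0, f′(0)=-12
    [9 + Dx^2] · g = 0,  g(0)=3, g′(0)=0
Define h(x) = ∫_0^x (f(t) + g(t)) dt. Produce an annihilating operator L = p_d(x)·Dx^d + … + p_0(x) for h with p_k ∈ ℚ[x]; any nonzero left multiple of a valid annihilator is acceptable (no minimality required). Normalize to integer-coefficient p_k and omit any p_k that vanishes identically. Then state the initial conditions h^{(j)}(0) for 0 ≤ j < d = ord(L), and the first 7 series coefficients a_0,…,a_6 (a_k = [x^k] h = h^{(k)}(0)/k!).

L = 144·Dx + 25·Dx^3 + Dx^5  (order 5).
h: a_k = 0, 3, -6, -9/2, 8, 81/40, -64/15, …
ICs: h(0) = 0, h′(0) = 3, h′′(0) = -12, h′′′(0) = -27, h′′′′(0) = 192.

f: a_k = 0, -12, 0, 32, 0, -128/5, 0, …
g: a_k = 3, 0, -27/2, 0, 81/8, 0, -243/80, …
L₀ := lclm(L_f,L_g); ord L₀ ≤ 2+2.
h=∫₀ˣh₀: take L = L₀·Dx.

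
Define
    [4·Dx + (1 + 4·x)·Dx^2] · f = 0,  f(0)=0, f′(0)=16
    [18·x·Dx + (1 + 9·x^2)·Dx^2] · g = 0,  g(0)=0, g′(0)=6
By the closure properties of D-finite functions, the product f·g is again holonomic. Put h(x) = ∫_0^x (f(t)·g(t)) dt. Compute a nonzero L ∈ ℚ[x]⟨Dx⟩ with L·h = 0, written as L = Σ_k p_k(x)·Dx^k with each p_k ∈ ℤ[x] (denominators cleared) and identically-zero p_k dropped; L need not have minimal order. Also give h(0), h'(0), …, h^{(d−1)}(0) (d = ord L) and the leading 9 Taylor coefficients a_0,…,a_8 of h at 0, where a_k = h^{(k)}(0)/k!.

L = (2448 + 17280·x + 76464·x^2 + 518400·x^3 + 1399680·x^4 + 2426112·x^5 + 1679616·x^7)·Dx^2 + (452 + 10800·x + 98028·x^2 + 491184·x^3 + 1840320·x^4 + 4339008·x^5 + 6531840·x^6 + 1259712·x^7 + 5878656·x^8)·Dx^3 + (136 + 1912·x + 18576·x^2 + 103608·x^3 + 389448·x^4 + 1100304·x^5 + 2239488·x^6 + 3277584·x^7 + 1259712·x^8 + 3359232·x^9)·Dx^4 + (13 + 176·x + 1234·x^2 + 6048·x^3 + 22833·x^4 + 68688·x^5 + 154224·x^6 + 279936·x^7 + 399492·x^8 + 209952·x^9 + 419904·x^10)·Dx^5  (order 5).
h: a_k = 0, 0, 0, 32, -48, 224/5, -160, 24672/35, -9304/5, …
ICs: h(0) = 0, h′(0) = 0, h′′(0) = 0, h′′′(0) = 192, h′′′′(0) = -1152.

f: a_k = 0, 16, -32, 256/3, -256, 4096/5, -8192/3, 65536/7, -32768, …
g: a_k = 0, 6, 0, -18, 0, 486/5, 0, -4374/7, 0, …
Product ⇒ symmetric product L₀, ord ≤ 4.
h=∫₀ˣh₀: take L = L₀·Dx.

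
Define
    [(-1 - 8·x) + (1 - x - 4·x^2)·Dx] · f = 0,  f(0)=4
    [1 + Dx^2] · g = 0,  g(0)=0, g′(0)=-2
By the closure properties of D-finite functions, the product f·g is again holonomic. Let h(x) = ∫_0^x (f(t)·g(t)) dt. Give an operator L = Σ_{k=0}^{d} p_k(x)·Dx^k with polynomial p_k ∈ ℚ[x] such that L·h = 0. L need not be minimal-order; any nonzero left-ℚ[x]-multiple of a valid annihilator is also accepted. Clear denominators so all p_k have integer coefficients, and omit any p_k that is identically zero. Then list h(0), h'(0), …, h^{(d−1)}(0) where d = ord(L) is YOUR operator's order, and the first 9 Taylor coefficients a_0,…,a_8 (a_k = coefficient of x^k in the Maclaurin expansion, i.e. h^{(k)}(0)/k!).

L = (7 + x + 4·x^2)·Dx + (2 + 16·x)·Dx^2 + (-1 + x + 4·x^2)·Dx^3  (order 3).
h: a_k = 0, 0, -4, -8/3, -29/3, -212/15, -1127/30, -7621/105, -888089/5040, …
ICs: h(0) = 0, h′(0) = 0, h′′(0) = -8.

f: a_k = 4, 4, 20, 36, 116, 260, 724, 1764, 4660, …
g: a_k = 0, -2, 0, 1/3, 0, -1/60, 0, 1/2520, 0, …
Sym-product of L_f,L_g gives L₀ (≤ ord 2).
Integrate: L := L₀·Dx.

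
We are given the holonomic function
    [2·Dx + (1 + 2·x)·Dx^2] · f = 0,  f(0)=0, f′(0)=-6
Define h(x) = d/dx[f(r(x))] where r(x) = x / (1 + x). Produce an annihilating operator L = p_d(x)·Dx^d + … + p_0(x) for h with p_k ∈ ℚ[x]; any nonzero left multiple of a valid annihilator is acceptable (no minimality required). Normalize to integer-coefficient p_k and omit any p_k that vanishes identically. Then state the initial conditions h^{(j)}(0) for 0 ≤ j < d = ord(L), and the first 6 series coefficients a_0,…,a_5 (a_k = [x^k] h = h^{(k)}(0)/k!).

f: a_k = 0, -6, 6, -8, 12, -96/5, …
Substitute x→r, Dx→(1/r')Dx; clear ⇒ L₀.
h₀' ⇒ L via d/dx closure of L₀.
L = (4 + 6·x) + (1 + 4·x + 3·x^2)·Dx  (order 1).
h: a_k = -6, 24, -78, 240, -726, 2184, …
ICs: h(0) = -6.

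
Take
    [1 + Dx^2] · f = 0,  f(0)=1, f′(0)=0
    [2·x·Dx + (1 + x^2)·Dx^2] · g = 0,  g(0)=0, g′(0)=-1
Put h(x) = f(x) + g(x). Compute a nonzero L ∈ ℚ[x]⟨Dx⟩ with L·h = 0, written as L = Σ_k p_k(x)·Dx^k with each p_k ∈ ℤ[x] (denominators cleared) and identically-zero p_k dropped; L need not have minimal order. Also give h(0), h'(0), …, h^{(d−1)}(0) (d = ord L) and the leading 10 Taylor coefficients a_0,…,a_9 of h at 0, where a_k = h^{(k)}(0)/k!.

L = (-22·x + 28·x^3 + 2·x^5)·Dx + (-1 + 7·x^2 + 9·x^4 + x^6)·Dx^2 + (-22·x + 28·x^3 + 2·x^5)·Dx^3 + (-1 + 7·x^2 + 9·x^4 + x^6)·Dx^4  (order 4).
h: a_k = 1, -1, -1/2, 1/3, 1/24, -1/5, -1/720, 1/7, 1/40320, -1/9, …
ICs: h(0) = 1, h′(0) = -1, h′′(0) = -1, h′′′(0) = 2.

f: a_k = 1, 0, -1/2, 0, 1/24, 0, -1/720, 0, 1/40320, 0, …
g: a_k = 0, -1, 0, 1/3, 0, -1/5, 0, 1/7, 0, -1/9, …
f+g: L₀ = lclm(L_f,L_g), ord ≤ 2+2.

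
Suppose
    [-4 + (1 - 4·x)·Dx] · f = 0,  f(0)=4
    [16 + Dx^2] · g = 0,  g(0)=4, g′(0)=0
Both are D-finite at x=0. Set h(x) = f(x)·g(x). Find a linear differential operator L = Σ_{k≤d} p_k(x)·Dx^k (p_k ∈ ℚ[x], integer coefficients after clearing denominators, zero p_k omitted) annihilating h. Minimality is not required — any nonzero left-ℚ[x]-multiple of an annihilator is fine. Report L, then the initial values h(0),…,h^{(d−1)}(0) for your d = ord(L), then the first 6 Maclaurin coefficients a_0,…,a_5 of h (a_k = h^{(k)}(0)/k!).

f: a_k = 4, 16, 64, 256, 1024, 4096, …
g: a_k = 4, 0, -32, 0, 128/3, 0, …
Sym-product of L_f,L_g gives L₀ (≤ ord 2).
L = (-16 + 64·x) + 8·Dx + (-1 + 4·x)·Dx^2  (order 2).
h: a_k = 16, 64, 128, 512, 6656/3, 26624/3, …
ICs: h(0) = 16, h′(0) = 64.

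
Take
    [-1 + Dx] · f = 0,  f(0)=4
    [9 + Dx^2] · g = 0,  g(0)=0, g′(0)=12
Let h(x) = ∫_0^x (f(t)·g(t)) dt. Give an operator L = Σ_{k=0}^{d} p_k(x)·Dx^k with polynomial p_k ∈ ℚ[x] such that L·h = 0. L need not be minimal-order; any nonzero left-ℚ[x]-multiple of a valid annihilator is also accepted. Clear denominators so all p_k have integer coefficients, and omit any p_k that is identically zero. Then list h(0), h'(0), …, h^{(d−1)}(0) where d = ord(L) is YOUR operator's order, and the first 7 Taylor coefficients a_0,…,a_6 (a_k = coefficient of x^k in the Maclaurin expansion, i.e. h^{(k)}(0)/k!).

L = 10·Dx - 2·Dx^2 + Dx^3  (order 3).
h: a_k = 0, 0, 24, 16, -12, -64/5, -4/15, …
ICs: h(0) = 0, h′(0) = 0, h′′(0) = 48.

f: a_k = 4, 4, 2, 2/3, 1/6, 1/30, 1/180, …
g: a_k = 0, 12, 0, -18, 0, 81/10, 0, …
h₀=f·g: eliminate ⇒ L₀, order ≤ 1·2.
h=∫₀ˣh₀: take L = L₀·Dx.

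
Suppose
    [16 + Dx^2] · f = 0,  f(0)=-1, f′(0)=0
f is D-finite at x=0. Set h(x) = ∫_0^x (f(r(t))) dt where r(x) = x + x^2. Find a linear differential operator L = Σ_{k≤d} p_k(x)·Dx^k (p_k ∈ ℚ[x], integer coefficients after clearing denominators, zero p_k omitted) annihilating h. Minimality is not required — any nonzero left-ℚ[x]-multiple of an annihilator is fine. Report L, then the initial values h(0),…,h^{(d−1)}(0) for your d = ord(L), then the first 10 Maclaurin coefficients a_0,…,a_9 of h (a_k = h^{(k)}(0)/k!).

L = (16 + 96·x + 192·x^2 + 128·x^3)·Dx - 2·Dx^2 + (1 + 2·x)·Dx^3  (order 3).
h: a_k = 0, -1, 0, 8/3, 4, -8/15, -64/9, -2624/315, -16/15, 23008/2835, …
ICs: h(0) = 0, h′(0) = -1, h′′(0) = 0.

f: a_k = -1, 0, 8, 0, -32/3, 0, 256/45, 0, -512/315, 0, …
h₀=f(r): pull back L_f along r ⇒ L₀.
h=∫₀ˣh₀: take L = L₀·Dx.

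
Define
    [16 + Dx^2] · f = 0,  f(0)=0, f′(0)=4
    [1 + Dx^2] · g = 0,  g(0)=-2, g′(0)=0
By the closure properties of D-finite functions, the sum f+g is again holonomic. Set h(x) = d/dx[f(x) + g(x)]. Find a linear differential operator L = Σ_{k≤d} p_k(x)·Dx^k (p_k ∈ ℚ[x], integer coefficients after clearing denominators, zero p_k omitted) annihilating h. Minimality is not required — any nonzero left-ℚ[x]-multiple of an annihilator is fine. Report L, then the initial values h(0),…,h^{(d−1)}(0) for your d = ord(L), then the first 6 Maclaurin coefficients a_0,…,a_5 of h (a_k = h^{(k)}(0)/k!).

L = 16 + 17·Dx^2 + Dx^4  (order 4).
h: a_k = 4, 2, -32, -1/3, 128/3, 1/60, …
ICs: h(0) = 4, h′(0) = 2, h′′(0) = -64, h′′′(0) = -2.

f: a_k = 0, 4, 0, -32/3, 0, 128/15, …
g: a_k = -2, 0, 1, 0, -1/12, 0, …
f+g: L₀ = lclm(L_f,L_g), ord ≤ 2+2.
h=h₀': d/dx-closure on L₀ ⇒ L.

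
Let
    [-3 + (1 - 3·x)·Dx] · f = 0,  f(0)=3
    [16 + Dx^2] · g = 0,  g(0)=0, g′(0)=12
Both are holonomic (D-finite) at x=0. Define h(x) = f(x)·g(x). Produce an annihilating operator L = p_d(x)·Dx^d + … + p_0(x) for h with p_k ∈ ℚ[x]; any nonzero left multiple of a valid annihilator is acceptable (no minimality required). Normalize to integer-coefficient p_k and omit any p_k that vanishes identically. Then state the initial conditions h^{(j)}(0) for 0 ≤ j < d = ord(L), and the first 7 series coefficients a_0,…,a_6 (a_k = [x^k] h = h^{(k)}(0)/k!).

L = (-16 + 48·x) + 6·Dx + (-1 + 3·x)·Dx^2  (order 2).
h: a_k = 0, 36, 108, 228, 684, 10644/5, 31932/5, …
ICs: h(0) = 0, h′(0) = 36.

f: a_k = 3, 9, 27, 81, 243, 729, 2187, …
g: a_k = 0, 12, 0, -32, 0, 128/5, 0, …
Sym-product of L_f,L_g gives L₀ (≤ ord 2).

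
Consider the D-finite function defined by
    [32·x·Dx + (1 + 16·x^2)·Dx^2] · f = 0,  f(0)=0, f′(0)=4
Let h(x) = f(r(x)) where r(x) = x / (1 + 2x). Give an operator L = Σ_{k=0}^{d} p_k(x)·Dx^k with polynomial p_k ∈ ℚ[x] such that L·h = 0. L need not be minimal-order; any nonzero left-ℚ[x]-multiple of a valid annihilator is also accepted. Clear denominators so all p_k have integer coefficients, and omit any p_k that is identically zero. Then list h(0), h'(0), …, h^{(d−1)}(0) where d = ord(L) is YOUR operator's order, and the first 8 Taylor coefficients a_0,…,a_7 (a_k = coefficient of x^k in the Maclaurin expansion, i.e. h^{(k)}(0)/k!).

L = (4 + 40·x)·Dx + (1 + 4·x + 20·x^2)·Dx^2  (order 2).
h: a_k = 0, 4, -8, -16/3, 96, -1216/5, -1408/3, 35584/7, …
ICs: h(0) = 0, h′(0) = 4.

f: a_k = 0, 4, 0, -64/3, 0, 1024/5, 0, -16384/7, …
L₀ from L_f via x↦r, Dx↦r'^{-1}Dx.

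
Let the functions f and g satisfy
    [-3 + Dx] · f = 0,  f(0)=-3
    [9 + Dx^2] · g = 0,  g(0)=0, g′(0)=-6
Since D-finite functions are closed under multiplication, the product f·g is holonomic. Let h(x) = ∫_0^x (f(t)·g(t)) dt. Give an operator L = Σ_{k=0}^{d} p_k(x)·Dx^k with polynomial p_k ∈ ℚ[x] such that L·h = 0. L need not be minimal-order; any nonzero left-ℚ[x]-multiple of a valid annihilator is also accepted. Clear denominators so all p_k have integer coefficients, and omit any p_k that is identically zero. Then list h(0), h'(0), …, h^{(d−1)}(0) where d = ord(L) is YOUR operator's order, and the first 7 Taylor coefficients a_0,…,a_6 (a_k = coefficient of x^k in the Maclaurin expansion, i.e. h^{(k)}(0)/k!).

L = 18·Dx - 6·Dx^2 + Dx^3  (order 3).
h: a_k = 0, 0, 9, 18, 27/2, 0, -81/10, …
ICs: h(0) = 0, h′(0) = 0, h′′(0) = 18.

f: a_k = -3, -9, -27/2, -27/2, -81/8, -243/40, -243/80, …
g: a_k = 0, -6, 0, 9, 0, -81/20, 0, …
h₀=f·g: eliminate ⇒ L₀, order ≤ 1·2.
h=∫h₀ ⇒ L = L₀·Dx.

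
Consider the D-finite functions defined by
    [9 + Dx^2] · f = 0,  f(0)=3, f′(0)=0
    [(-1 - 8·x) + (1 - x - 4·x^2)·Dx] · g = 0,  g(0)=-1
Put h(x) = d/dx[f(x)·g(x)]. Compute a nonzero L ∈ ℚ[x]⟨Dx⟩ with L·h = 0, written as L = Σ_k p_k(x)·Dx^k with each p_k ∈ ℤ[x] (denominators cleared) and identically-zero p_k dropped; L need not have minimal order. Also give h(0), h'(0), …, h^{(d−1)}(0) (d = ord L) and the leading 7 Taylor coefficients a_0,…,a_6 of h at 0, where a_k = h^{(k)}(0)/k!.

f: a_k = 3, 0, -27/2, 0, 81/8, 0, -243/80, …
g: a_k = -1, -1, -5, -9, -29, -65, -181, …
f·g: L₀ = L_f ⊗_s L_g, ord ≤ 2·1.
Derive L from L₀ (diff closure).
L = (-33 - 162·x - 567·x^2 + 648·x^3 + 1296·x^4) + (6 + 66·x + 216·x^2 + 576·x^3)·Dx + (1 - 10·x - 31·x^2 + 72·x^3 + 144·x^4)·Dx^2  (order 2).
h: a_k = -3, -3, -81/2, -237/2, -3345/8, -47781/40, -298809/80, …
ICs: h(0) = -3, h′(0) = -3.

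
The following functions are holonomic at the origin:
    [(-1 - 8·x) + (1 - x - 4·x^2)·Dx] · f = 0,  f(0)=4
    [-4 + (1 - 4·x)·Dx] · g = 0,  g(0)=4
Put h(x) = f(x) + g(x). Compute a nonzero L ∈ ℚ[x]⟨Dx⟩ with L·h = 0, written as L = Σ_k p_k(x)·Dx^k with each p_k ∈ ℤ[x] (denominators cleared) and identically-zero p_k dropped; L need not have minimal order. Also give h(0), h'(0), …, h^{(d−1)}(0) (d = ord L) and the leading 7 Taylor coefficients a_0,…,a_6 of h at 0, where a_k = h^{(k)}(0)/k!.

L = (8 - 288·x + 384·x^2 - 512·x^3) + (22 - 8·x - 288·x^2 + 640·x^3 - 1024·x^4)·Dx + (-3 + 23·x - 56·x^2 + 32·x^3 + 128·x^4 - 256·x^5)·Dx^2  (order 2).
h: a_k = 8, 20, 84, 292, 1140, 4356, 17108, …
ICs: h(0) = 8, h′(0) = 20.

f: a_k = 4, 4, 20, 36, 116, 260, 724, …
g: a_k = 4, 16, 64, 256, 1024, 4096, 16384, …
L₀ := lclm(L_f,L_g); ord L₀ ≤ 1+1.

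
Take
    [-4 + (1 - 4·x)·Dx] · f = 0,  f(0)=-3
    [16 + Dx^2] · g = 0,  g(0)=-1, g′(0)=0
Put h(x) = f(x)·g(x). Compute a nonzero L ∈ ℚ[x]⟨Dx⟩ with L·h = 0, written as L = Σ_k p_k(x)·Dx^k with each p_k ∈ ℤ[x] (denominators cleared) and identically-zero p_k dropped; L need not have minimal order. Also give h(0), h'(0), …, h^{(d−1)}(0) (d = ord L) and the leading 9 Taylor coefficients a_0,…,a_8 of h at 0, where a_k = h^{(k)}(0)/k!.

f: a_k = -3, -12, -48, -192, -768, -3072, -12288, -49152, -196608, …
g: a_k = -1, 0, 8, 0, -32/3, 0, 256/45, 0, -512/315, …
f·g: L₀ = L_f ⊗_s L_g, ord ≤ 1·2.
L = (-16 + 64·x) + 8·Dx + (-1 + 4·x)·Dx^2  (order 2).
h: a_k = 3, 12, 24, 96, 416, 1664, 99584/15, 398336/15, 2230784/21, …
ICs: h(0) = 3, h′(0) = 12.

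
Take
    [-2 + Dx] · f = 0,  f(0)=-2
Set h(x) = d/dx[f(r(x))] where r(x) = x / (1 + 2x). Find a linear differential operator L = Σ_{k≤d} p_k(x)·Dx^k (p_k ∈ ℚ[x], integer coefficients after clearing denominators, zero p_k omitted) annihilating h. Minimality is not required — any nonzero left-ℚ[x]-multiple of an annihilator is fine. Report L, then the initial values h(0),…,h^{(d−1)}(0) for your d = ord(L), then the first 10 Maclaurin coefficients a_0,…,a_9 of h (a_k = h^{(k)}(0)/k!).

L = (-2 - 8·x) + (-1 - 4·x - 4·x^2)·Dx  (order 1).
h: a_k = -4, 8, -8, -16/3, 152/3, -2416/15, 17456/45, -250912/315, 452152/315, -6340336/2835, …
ICs: h(0) = -4.

f: a_k = -2, -4, -4, -8/3, -4/3, -8/15, -8/45, -16/315, -4/315, -8/2835, …
f∘r: x↦r, Dx↦Dx/r' in L_f ⇒ L₀.
h₀' ⇒ L via d/dx closure of L₀.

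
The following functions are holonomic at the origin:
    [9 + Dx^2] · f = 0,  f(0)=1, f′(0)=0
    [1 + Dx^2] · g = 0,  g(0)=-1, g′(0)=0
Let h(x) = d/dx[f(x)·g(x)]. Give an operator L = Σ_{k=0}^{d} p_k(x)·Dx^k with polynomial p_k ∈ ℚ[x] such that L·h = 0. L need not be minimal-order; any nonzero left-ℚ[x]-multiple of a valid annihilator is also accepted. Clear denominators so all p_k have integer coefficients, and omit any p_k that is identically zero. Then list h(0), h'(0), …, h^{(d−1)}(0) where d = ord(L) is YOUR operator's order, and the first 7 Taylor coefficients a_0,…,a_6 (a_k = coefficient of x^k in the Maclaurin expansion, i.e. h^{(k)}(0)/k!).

f: a_k = 1, 0, -9/2, 0, 27/8, 0, -81/80, …
g: a_k = -1, 0, 1/2, 0, -1/24, 0, 1/720, …
Product ⇒ symmetric product L₀, ord ≤ 4.
Derive L from L₀ (diff closure).
L = 64 + 20·Dx^2 + Dx^4  (order 4).
h: a_k = 0, 10, 0, -68/3, 0, 52/3, 0, …
ICs: h(0) = 0, h′(0) = 10, h′′(0) = 0, h′′′(0) = -136.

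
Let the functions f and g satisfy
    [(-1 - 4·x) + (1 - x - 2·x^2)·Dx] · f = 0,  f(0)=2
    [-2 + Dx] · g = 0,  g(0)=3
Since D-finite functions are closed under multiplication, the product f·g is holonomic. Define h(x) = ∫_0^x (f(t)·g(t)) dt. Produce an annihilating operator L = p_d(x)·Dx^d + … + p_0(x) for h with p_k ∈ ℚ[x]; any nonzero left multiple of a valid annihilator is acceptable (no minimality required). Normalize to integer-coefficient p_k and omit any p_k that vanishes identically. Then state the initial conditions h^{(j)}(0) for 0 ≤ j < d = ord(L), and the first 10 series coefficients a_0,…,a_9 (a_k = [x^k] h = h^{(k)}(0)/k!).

f: a_k = 2, 2, 6, 10, 22, 42, 86, 170, 342, 682, …
g: a_k = 3, 6, 6, 4, 2, 4/5, 4/15, 8/105, 2/105, 4/945, …
Product ⇒ symmetric product L₀, ord ≤ 1.
h=∫h₀ ⇒ L = L₀·Dx.
L = (3 + 2·x - 4·x^2)·Dx + (-1 + x + 2·x^2)·Dx^2  (order 2).
h: a_k = 0, 6, 9, 14, 43/2, 174/5, 869/15, 10442/105, 24351/140, 292298/945, …
ICs: h(0) = 0, h′(0) = 6.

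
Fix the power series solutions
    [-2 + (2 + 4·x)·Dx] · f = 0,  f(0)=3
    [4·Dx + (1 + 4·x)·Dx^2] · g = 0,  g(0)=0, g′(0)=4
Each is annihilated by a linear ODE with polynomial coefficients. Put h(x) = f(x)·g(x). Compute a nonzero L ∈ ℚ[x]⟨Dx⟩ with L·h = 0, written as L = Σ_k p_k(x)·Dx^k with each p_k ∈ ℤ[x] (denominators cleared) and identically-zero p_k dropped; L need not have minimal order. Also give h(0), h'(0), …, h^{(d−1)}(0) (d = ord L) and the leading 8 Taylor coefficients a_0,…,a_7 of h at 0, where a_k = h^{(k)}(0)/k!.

L = (-1 + 4·x) + (2 + 4·x)·Dx + (1 + 8·x + 20·x^2 + 16·x^3)·Dx^2  (order 2).
h: a_k = 0, 12, -12, 34, -110, 3709/10, -12801/10, 629127/140, …
ICs: h(0) = 0, h′(0) = 12.

f: a_k = 3, 3, -3/2, 3/2, -15/8, 21/8, -63/16, 99/16, …
g: a_k = 0, 4, -8, 64/3, -64, 1024/5, -2048/3, 16384/7, …
L₀ := L_f ⊗_s L_g (sym. prod.), ord ≤ 2.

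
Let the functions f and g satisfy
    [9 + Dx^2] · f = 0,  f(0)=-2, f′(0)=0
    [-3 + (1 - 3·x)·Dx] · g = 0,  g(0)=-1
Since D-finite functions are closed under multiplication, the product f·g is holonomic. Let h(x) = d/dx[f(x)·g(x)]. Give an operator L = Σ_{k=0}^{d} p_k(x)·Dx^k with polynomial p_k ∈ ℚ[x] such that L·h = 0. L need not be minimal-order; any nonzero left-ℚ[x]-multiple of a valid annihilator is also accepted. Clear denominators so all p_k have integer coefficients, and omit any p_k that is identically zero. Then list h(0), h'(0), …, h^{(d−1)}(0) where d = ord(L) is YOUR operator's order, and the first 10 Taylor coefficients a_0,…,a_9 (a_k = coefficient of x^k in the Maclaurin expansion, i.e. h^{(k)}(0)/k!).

L = (-9 - 54·x + 81·x^2) + (-6 + 18·x)·Dx + (1 - 6·x + 9·x^2)·Dx^2  (order 2).
h: a_k = 6, 18, 81, 351, 5265/4, 94527/20, 661689/40, 3176253/56, 85758831/448, 1429313121/2240, …
ICs: h(0) = 6, h′(0) = 18.

f: a_k = -2, 0, 9, 0, -27/4, 0, 81/40, 0, -729/2240, 0, …
g: a_k = -1, -3, -9, -27, -81, -243, -729, -2187, -6561, -19683, …
f·g: L₀ = L_f ⊗_s L_g, ord ≤ 2·1.
Differentiate: ansatz ord ≤ ord L₀ ⇒ L.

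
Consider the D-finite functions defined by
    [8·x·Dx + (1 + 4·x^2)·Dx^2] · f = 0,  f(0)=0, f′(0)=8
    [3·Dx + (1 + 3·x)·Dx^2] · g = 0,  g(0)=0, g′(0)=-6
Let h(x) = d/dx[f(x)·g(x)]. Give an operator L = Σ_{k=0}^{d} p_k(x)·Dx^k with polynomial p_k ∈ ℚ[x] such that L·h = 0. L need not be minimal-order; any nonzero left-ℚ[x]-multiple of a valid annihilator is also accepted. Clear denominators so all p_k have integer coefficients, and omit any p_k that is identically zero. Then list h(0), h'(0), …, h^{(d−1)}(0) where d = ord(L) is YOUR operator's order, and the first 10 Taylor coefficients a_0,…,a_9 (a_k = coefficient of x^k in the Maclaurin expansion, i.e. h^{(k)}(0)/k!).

f: a_k = 0, 8, 0, -32/3, 0, 128/5, 0, -512/7, 0, 2048/9, …
g: a_k = 0, -6, 9, -18, 81/2, -486/5, 243, -4374/7, 6561/4, -4374, …
Product ⇒ symmetric product L₀, ord ≤ 4.
Derive L from L₀ (diff closure).
L = (1632 + 8496·x + 23040·x^2 + 110016·x^3 + 207360·x^4 + 269568·x^5 + 82944·x^7) + (418 + 6672·x + 44112·x^2 + 151488·x^3 + 393984·x^4 + 642816·x^5 + 725760·x^6 + 82944·x^7 + 290304·x^8)·Dx + (204 + 1844·x + 12096·x^2 + 47408·x^3 + 122880·x^4 + 240192·x^5 + 331776·x^6 + 361728·x^7 + 82944·x^8 + 165888·x^9)·Dx^2 + (25 + 246·x + 1217·x^2 + 4128·x^3 + 10624·x^4 + 22080·x^5 + 34272·x^6 + 41472·x^7 + 43776·x^8 + 13824·x^9 + 20736·x^10)·Dx^3  (order 3).
h: a_k = 0, -96, 216, -320, 1140, -22176/5, 60984/5, -31872, 3436182/35, -32407136/105, …
ICs: h(0) = 0, h′(0) = -96, h′′(0) = 432.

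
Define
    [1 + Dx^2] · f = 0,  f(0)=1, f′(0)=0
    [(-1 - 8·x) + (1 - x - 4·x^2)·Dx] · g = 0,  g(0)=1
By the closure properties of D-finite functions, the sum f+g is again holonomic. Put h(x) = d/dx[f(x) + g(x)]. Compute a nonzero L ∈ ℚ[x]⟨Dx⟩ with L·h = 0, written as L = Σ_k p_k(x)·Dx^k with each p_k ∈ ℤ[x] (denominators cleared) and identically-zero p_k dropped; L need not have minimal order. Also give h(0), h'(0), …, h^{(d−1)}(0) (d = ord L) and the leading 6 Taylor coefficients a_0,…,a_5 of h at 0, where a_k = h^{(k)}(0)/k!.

L = (706 + 4324·x + 19178·x^2 + 15080·x^3 + 30400·x^4 + 1152·x^5 + 1536·x^6) + (-55 - 431·x + 153·x^2 + 1009·x^3 + 3620·x^4 + 5904·x^5 + 448·x^6 + 512·x^7)·Dx + (706 + 4324·x + 19178·x^2 + 15080·x^3 + 30400·x^4 + 1152·x^5 + 1536·x^6)·Dx^2 + (-55 - 431·x + 153·x^2 + 1009·x^3 + 3620·x^4 + 5904·x^5 + 448·x^6 + 512·x^7)·Dx^3  (order 3).
h: a_k = 1, 9, 27, 697/6, 325, 130319/120, …
ICs: h(0) = 1, h′(0) = 9, h′′(0) = 54.

f: a_k = 1, 0, -1/2, 0, 1/24, 0, …
g: a_k = 1, 1, 5, 9, 29, 65, …
L₀ := lclm(L_f,L_g); ord L₀ ≤ 2+1.
h₀' ⇒ L via d/dx closure of L₀.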